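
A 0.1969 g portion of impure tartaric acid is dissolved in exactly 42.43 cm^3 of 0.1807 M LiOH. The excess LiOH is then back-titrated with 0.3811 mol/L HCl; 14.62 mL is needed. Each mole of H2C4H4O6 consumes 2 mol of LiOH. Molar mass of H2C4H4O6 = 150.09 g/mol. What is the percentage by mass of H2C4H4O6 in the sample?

79.9%

Total n(LiOH) added = 0.1807 x 0.04243 = 0.007667 mol.
n(HCl) used = 0.3811 x 0.01462 = 0.005572 mol, which equals the excess n(LiOH).
So n(LiOH) consumed by the sample = 0.007667 - 0.005572 = 0.002095 mol.
n(H2C4H4O6) = 0.002095 / 2 = 0.001048 mol.
mass H2C4H4O6 = 0.001048 x 150.09 = 0.1573 g, so %H2C4H4O6 = 0.1573/0.1969 x 100 = 79.9%.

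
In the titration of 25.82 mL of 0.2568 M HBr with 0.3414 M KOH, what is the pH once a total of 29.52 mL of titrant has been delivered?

n(acid) = 0.2568 x 0.02582 = 0.006631 mol; n(KOH) added = 0.3414 x 0.02952 = 0.01008 mol.
Base is in excess by 0.01008 - 0.006631 = 0.003448 mol in a total volume of 0.05534 L.
[OH^-] = 0.003448/0.05534 = 0.06230 M, so pOH = 1.21 and pH = 14.00 - 1.21 = 12.79.

12.79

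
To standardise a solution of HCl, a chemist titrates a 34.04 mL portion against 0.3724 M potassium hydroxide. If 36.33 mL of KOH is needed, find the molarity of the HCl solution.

n(KOH) delivered = 0.3724 x 0.03633 = 0.01353 mol.
For a 1:1 reaction, n(HCl) = 0.01353 mol.
[HCl] = 0.01353 mol / 0.03404 L = 0.397 M.

0.397 M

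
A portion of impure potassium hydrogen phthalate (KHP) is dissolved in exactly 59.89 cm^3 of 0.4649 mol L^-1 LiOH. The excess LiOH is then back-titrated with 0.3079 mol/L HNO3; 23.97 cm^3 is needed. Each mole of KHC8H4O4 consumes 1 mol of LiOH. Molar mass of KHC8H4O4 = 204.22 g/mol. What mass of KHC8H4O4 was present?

4.18 g

Total n(LiOH) added = 0.4649 x 0.05989 = 0.02784 mol.
n(HNO3) used = 0.3079 x 0.02397 = 0.007380 mol, which equals the excess n(LiOH).
So n(LiOH) consumed by the sample = 0.02784 - 0.007380 = 0.02046 mol.
n(KHC8H4O4) = 0.02046 / 1 = 0.02046 mol.
mass = 0.02046 mol x 204.22 g/mol = 4.18 g.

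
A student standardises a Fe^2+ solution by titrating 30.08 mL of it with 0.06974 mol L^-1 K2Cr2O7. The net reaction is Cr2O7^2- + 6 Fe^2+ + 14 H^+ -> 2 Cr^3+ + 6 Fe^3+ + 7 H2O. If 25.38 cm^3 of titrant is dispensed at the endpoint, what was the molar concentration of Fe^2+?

n(K2Cr2O7) = 0.06974 x 0.02538 = 0.001770 mol.
From the balanced equation, 1 mol K2Cr2O7 reacts with 6 mol Fe^2+, so n(Fe^2+) = 0.001770 x 6/1 = 0.01062 mol.
[Fe^2+] = 0.01062 / 0.03008 L = 0.353 M.

0.353 M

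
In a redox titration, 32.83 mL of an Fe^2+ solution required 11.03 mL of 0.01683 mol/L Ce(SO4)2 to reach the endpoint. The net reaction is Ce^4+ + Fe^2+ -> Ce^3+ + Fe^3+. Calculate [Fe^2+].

n(Ce(SO4)2) = 0.01683 x 0.01103 = 0.0001856 mol.
From the balanced equation, 1 mol Ce(SO4)2 reacts with 1 mol Fe^2+, so n(Fe^2+) = 0.0001856 x 1/1 = 0.0001856 mol.
[Fe^2+] = 0.0001856 / 0.03283 L = 0.00565 M.

0.00565 M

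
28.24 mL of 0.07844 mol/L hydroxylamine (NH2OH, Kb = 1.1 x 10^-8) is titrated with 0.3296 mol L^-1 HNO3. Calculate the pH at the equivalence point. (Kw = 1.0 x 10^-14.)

3.62

n(NH2OH) = 0.07844 x 0.02824 = 0.002215 mol; V(HNO3) at equivalence = 0.002215/0.3296 = 0.006721 L.
At equivalence the base is fully converted to NH3OH+; total volume = 0.03496 L, so [NH3OH+] = 0.002215/0.03496 = 0.06336 M.
Ka(NH3OH+) = Kw/Kb = 1.0e-14 / 1.1 x 10^-8 = 9.09e-7.
[H^+] = sqrt(Ka x [NH3OH+]) = sqrt(9.09e-7 x 0.06336) = 0.000240 M.
pH = -log(0.000240) = 3.62.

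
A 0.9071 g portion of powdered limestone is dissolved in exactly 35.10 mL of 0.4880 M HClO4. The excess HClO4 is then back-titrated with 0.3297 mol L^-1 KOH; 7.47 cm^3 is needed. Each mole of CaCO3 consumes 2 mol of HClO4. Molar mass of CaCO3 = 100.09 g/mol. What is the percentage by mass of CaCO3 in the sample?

80.9%

Total n(HClO4) added = 0.4880 x 0.03510 = 0.01713 mol.
n(KOH) used = 0.3297 x 0.007470 = 0.002463 mol, which equals the excess n(HClO4).
So n(HClO4) consumed by the sample = 0.01713 - 0.002463 = 0.01467 mol.
n(CaCO3) = 0.01467 / 2 = 0.007333 mol.
mass CaCO3 = 0.007333 x 100.09 = 0.7340 g, so %CaCO3 = 0.7340/0.9071 x 100 = 80.9%.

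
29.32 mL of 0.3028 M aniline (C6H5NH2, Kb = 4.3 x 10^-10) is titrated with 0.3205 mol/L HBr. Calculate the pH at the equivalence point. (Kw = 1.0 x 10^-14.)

2.72

n(C6H5NH2) = 0.3028 x 0.02932 = 0.008878 mol; V(HBr) at equivalence = 0.008878/0.3205 = 0.02770 L.
At equivalence the base is fully converted to C6H5NH3+; total volume = 0.05702 L, so [C6H5NH3+] = 0.008878/0.05702 = 0.1557 M.
Ka(C6H5NH3+) = Kw/Kb = 1.0e-14 / 4.3 x 10^-10 = 2.33e-5.
[H^+] = sqrt(Ka x [C6H5NH3+]) = sqrt(2.33e-5 x 0.1557) = 0.00190 M.
pH = -log(0.00190) = 2.72.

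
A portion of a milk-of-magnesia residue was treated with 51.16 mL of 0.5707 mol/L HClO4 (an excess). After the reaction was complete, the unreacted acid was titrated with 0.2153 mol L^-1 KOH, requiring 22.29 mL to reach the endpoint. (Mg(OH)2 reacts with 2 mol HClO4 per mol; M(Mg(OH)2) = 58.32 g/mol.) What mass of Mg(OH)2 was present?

0.711 g

Total n(HClO4) added = 0.5707 x 0.05116 = 0.02920 mol.
n(KOH) used = 0.2153 x 0.02229 = 0.004799 mol, which equals the excess n(HClO4).
So n(HClO4) consumed by the sample = 0.02920 - 0.004799 = 0.02440 mol.
n(Mg(OH)2) = 0.02440 / 2 = 0.01220 mol.
mass = 0.01220 mol x 58.32 g/mol = 0.711 g.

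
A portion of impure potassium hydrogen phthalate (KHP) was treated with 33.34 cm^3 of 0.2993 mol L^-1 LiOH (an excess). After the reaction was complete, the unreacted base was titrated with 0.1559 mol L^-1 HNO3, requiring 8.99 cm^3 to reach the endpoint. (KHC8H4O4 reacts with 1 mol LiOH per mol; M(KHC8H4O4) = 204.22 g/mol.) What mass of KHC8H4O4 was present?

1.75 g

Total n(LiOH) added = 0.2993 x 0.03334 = 0.009979 mol.
n(HNO3) used = 0.1559 x 0.008990 = 0.001402 mol, which equals the excess n(LiOH).
So n(LiOH) consumed by the sample = 0.009979 - 0.001402 = 0.008577 mol.
n(KHC8H4O4) = 0.008577 / 1 = 0.008577 mol.
mass = 0.008577 mol x 204.22 g/mol = 1.75 g.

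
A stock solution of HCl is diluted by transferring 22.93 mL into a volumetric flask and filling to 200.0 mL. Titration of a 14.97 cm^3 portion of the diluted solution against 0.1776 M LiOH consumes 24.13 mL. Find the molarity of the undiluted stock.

2.50 M

n(LiOH) = 0.1776 x 0.02413 = 0.004285 mol.
n(HCl) in the aliquot = 0.004285 mol.
[diluted HCl] = 0.004285 / 0.01497 = 0.2863 M.
Dilution factor = 200.0/22.93 = 8.722, so [stock] = 0.2863 x 8.722 = 2.50 M.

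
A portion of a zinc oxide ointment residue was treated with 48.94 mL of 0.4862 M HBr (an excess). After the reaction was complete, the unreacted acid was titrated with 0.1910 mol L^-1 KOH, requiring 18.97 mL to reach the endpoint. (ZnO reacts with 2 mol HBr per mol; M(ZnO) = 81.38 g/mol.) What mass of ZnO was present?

Total n(HBr) added = 0.4862 x 0.04894 = 0.02379 mol.
n(KOH) used = 0.1910 x 0.01897 = 0.003623 mol, which equals the excess n(HBr).
So n(HBr) consumed by the sample = 0.02379 - 0.003623 = 0.02017 mol.
n(ZnO) = 0.02017 / 2 = 0.01009 mol.
mass = 0.01009 mol x 81.38 g/mol = 0.821 g.

0.821 g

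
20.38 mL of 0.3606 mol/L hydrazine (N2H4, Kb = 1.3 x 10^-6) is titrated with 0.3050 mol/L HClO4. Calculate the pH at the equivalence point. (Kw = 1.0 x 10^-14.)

4.45

n(N2H4) = 0.3606 x 0.02038 = 0.007349 mol; V(HClO4) at equivalence = 0.007349/0.3050 = 0.02410 L.
At equivalence the base is fully converted to N2H5+; total volume = 0.04448 L, so [N2H5+] = 0.007349/0.04448 = 0.1652 M.
Ka(N2H5+) = Kw/Kb = 1.0e-14 / 1.3 x 10^-6 = 7.69e-9.
[H^+] = sqrt(Ka x [N2H5+]) = sqrt(7.69e-9 x 0.1652) = 3.57e-5 M.
pH = -log(3.57e-5) = 4.45.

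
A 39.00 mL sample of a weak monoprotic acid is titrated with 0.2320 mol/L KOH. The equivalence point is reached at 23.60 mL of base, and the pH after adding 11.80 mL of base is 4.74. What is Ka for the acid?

1.8 x 10^-5

11.80 mL is half of the equivalence volume, so this is the half-equivalence point where [HA] = [A^-].
At half-equivalence pH = pKa, so pKa = 4.74.
Ka = 10^(-4.74) = 1.8 x 10^-5.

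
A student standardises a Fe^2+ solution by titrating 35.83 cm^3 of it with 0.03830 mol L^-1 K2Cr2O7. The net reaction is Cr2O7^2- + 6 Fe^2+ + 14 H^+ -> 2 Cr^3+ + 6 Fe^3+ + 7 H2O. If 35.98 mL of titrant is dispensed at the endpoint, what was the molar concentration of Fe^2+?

n(K2Cr2O7) = 0.03830 x 0.03598 = 0.001378 mol.
From the balanced equation, 1 mol K2Cr2O7 reacts with 6 mol Fe^2+, so n(Fe^2+) = 0.001378 x 6/1 = 0.008268 mol.
[Fe^2+] = 0.008268 / 0.03583 L = 0.231 M.

0.231 M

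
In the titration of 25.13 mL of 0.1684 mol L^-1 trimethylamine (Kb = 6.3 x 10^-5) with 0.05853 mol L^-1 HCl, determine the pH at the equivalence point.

5.58

n((CH3)3N) = 0.1684 x 0.02513 = 0.004232 mol; V(HCl) at equivalence = 0.004232/0.05853 = 0.07230 L.
At equivalence the base is fully converted to (CH3)3NH+; total volume = 0.09743 L, so [(CH3)3NH+] = 0.004232/0.09743 = 0.04343 M.
Ka((CH3)3NH+) = Kw/Kb = 1.0e-14 / 6.3 x 10^-5 = 1.59e-10.
[H^+] = sqrt(Ka x [(CH3)3NH+]) = sqrt(1.59e-10 x 0.04343) = 2.63e-6 M.
pH = -log(2.63e-6) = 5.58.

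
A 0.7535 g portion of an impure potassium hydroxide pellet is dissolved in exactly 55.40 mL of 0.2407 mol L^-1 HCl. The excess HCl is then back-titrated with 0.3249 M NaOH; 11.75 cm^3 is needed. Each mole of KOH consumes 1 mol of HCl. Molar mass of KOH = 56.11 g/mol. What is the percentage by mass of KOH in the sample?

70.9%

Total n(HCl) added = 0.2407 x 0.05540 = 0.01333 mol.
n(NaOH) used = 0.3249 x 0.01175 = 0.003818 mol, which equals the excess n(HCl).
So n(HCl) consumed by the sample = 0.01333 - 0.003818 = 0.009517 mol.
n(KOH) = 0.009517 / 1 = 0.009517 mol.
mass KOH = 0.009517 x 56.11 = 0.5340 g, so %KOH = 0.5340/0.7535 x 100 = 70.9%.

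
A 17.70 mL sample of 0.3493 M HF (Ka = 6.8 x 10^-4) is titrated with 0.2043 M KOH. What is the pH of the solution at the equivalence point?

8.14

n(HF) = 0.3493 x 0.01770 = 0.006183 mol; V(KOH) at equivalence = 0.006183/0.2043 = 0.03026 L.
At equivalence all the acid is converted to F-; total volume = 0.01770 + 0.03026 = 0.04796 L, so [F-] = 0.006183/0.04796 = 0.1289 M.
Kb = Kw/Ka = 1.0e-14 / 6.8 x 10^-4 = 1.47e-11.
[OH^-] = sqrt(Kb x [F-]) = sqrt(1.47e-11 x 0.1289) = 1.38e-6 M.
pOH = 5.86, so pH = 14.00 - 5.86 = 8.14.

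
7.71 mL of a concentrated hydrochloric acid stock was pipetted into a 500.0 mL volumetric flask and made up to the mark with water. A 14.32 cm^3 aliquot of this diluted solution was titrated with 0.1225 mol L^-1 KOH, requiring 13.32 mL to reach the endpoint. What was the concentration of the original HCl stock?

n(KOH) = 0.1225 x 0.01332 = 0.001632 mol.
n(HCl) in the aliquot = 0.001632 mol.
[diluted HCl] = 0.001632 / 0.01432 = 0.1139 M.
Dilution factor = 500.0/7.710 = 64.85, so [stock] = 0.1139 x 64.85 = 7.39 M.

7.39 M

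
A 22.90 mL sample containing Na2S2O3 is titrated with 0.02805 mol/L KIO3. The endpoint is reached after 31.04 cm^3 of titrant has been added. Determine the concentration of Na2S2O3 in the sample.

n(KIO3) = 0.02805 x 0.03104 = 0.0008707 mol.
From the balanced equation, 1 mol KIO3 reacts with 6 mol Na2S2O3, so n(Na2S2O3) = 0.0008707 x 6/1 = 0.005224 mol.
[Na2S2O3] = 0.005224 / 0.02290 L = 0.228 M.

0.228 M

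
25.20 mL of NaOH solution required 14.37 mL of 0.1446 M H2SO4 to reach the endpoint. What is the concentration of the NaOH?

0.165 M

n(H2SO4) delivered = 0.1446 x 0.01437 = 0.002078 mol.
The reaction is 2 NaOH + 1 H2SO4, so n(NaOH) = 0.002078 x 2/1 = 0.004156 mol.
[NaOH] = 0.004156 mol / 0.02520 L = 0.165 M.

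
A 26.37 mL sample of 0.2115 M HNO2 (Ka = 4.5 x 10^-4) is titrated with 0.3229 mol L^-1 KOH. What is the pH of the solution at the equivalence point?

8.23

n(HNO2) = 0.2115 x 0.02637 = 0.005577 mol; V(KOH) at equivalence = 0.005577/0.3229 = 0.01727 L.
At equivalence all the acid is converted to NO2-; total volume = 0.02637 + 0.01727 = 0.04364 L, so [NO2-] = 0.005577/0.04364 = 0.1278 M.
Kb = Kw/Ka = 1.0e-14 / 4.5 x 10^-4 = 2.22e-11.
[OH^-] = sqrt(Kb x [NO2-]) = sqrt(2.22e-11 x 0.1278) = 1.69e-6 M.
pOH = 5.77, so pH = 14.00 - 5.77 = 8.23.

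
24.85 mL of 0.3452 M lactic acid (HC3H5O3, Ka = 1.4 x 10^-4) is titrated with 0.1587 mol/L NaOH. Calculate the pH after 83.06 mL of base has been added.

n(acid) = 0.3452 x 0.02485 = 0.008578 mol; n(NaOH) added = 0.1587 x 0.08306 = 0.01318 mol.
Base is in excess by 0.01318 - 0.008578 = 0.004603 mol in a total volume of 0.1079 L.
[OH^-] = 0.004603/0.1079 = 0.04266 M, so pOH = 1.37 and pH = 14.00 - 1.37 = 12.63.

12.63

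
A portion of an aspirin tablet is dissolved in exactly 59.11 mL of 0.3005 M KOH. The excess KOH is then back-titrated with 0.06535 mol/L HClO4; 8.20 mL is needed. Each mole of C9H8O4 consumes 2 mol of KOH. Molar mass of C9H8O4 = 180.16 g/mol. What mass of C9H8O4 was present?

1.55 g

Total n(KOH) added = 0.3005 x 0.05911 = 0.01776 mol.
n(HClO4) used = 0.06535 x 0.008200 = 0.0005359 mol, which equals the excess n(KOH).
So n(KOH) consumed by the sample = 0.01776 - 0.0005359 = 0.01723 mol.
n(C9H8O4) = 0.01723 / 2 = 0.008613 mol.
mass = 0.008613 mol x 180.16 g/mol = 1.55 g.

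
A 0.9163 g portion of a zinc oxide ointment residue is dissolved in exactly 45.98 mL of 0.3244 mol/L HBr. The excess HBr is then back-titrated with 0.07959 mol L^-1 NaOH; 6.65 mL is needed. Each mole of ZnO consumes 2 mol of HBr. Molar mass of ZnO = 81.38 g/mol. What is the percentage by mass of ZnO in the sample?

Total n(HBr) added = 0.3244 x 0.04598 = 0.01492 mol.
n(NaOH) used = 0.07959 x 0.006650 = 0.0005293 mol, which equals the excess n(HBr).
So n(HBr) consumed by the sample = 0.01492 - 0.0005293 = 0.01439 mol.
n(ZnO) = 0.01439 / 2 = 0.007193 mol.
mass ZnO = 0.007193 x 81.38 = 0.5854 g, so %ZnO = 0.5854/0.9163 x 100 = 63.9%.

63.9%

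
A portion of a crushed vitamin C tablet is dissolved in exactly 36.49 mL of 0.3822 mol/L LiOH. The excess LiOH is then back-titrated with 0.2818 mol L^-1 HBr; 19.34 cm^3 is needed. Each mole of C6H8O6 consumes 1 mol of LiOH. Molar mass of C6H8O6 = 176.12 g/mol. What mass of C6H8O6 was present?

1.50 g

Total n(LiOH) added = 0.3822 x 0.03649 = 0.01395 mol.
n(HBr) used = 0.2818 x 0.01934 = 0.005450 mol, which equals the excess n(LiOH).
So n(LiOH) consumed by the sample = 0.01395 - 0.005450 = 0.008496 mol.
n(C6H8O6) = 0.008496 / 1 = 0.008496 mol.
mass = 0.008496 mol x 176.12 g/mol = 1.50 g.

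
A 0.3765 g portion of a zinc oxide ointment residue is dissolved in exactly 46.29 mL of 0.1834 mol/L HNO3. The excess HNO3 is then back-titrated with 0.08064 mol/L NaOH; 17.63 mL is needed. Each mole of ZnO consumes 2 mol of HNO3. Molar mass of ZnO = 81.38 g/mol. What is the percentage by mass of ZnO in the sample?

Total n(HNO3) added = 0.1834 x 0.04629 = 0.008490 mol.
n(NaOH) used = 0.08064 x 0.01763 = 0.001422 mol, which equals the excess n(HNO3).
So n(HNO3) consumed by the sample = 0.008490 - 0.001422 = 0.007068 mol.
n(ZnO) = 0.007068 / 2 = 0.003534 mol.
mass ZnO = 0.003534 x 81.38 = 0.2876 g, so %ZnO = 0.2876/0.3765 x 100 = 76.4%.

76.4%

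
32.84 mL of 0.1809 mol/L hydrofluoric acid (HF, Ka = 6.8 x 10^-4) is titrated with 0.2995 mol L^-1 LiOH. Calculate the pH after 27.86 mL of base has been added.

n(acid) = 0.1809 x 0.03284 = 0.005941 mol; n(LiOH) added = 0.2995 x 0.02786 = 0.008344 mol.
Base is in excess by 0.008344 - 0.005941 = 0.002403 mol in a total volume of 0.06070 L.
[OH^-] = 0.002403/0.06070 = 0.03959 M, so pOH = 1.40 and pH = 14.00 - 1.40 = 12.60.

12.60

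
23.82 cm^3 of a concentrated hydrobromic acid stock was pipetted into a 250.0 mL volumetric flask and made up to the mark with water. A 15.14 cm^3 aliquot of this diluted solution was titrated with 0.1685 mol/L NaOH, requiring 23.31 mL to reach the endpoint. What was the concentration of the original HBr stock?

2.72 M

n(NaOH) = 0.1685 x 0.02331 = 0.003928 mol.
n(HBr) in the aliquot = 0.003928 mol.
[diluted HBr] = 0.003928 / 0.01514 = 0.2594 M.
Dilution factor = 250.0/23.82 = 10.50, so [stock] = 0.2594 x 10.50 = 2.72 M.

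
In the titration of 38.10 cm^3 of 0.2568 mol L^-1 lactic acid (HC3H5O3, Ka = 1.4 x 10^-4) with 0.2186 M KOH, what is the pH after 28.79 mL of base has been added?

4.11

Initial n(HC3H5O3) = 0.2568 x 0.03810 = 0.009784 mol.
n(KOH) added = 0.2186 x 0.02879 = 0.006293 mol, converting that many moles of HC3H5O3 to C3H5O3-.
Remaining n(HC3H5O3) = 0.003491 mol; n(C3H5O3-) = 0.006293 mol.
By Henderson-Hasselbalch, pH = pKa + log([A^-]/[HA]) = 3.85 + log(0.006293/0.003491) = 3.85 + (+0.26) = 4.11.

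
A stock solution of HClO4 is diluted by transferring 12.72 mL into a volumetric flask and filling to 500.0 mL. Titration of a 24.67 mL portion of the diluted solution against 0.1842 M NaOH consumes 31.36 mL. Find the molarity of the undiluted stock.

9.20 M

n(NaOH) = 0.1842 x 0.03136 = 0.005777 mol.
n(HClO4) in the aliquot = 0.005777 mol.
[diluted HClO4] = 0.005777 / 0.02467 = 0.2342 M.
Dilution factor = 500.0/12.72 = 39.31, so [stock] = 0.2342 x 39.31 = 9.20 M.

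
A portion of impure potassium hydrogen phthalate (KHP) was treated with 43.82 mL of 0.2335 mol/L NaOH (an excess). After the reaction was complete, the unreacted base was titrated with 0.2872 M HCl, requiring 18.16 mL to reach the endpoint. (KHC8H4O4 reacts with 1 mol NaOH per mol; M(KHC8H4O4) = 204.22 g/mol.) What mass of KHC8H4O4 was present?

1.02 g

Total n(NaOH) added = 0.2335 x 0.04382 = 0.01023 mol.
n(HCl) used = 0.2872 x 0.01816 = 0.005216 mol, which equals the excess n(NaOH).
So n(NaOH) consumed by the sample = 0.01023 - 0.005216 = 0.005016 mol.
n(KHC8H4O4) = 0.005016 / 1 = 0.005016 mol.
mass = 0.005016 mol x 204.22 g/mol = 1.02 g.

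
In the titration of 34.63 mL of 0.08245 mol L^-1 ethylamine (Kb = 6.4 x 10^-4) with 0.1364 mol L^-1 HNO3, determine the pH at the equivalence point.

n(C2H5NH2) = 0.08245 x 0.03463 = 0.002855 mol; V(HNO3) at equivalence = 0.002855/0.1364 = 0.02093 L.
At equivalence the base is fully converted to C2H5NH3+; total volume = 0.05556 L, so [C2H5NH3+] = 0.002855/0.05556 = 0.05139 M.
Ka(C2H5NH3+) = Kw/Kb = 1.0e-14 / 6.4 x 10^-4 = 1.56e-11.
[H^+] = sqrt(Ka x [C2H5NH3+]) = sqrt(1.56e-11 x 0.05139) = 8.96e-7 M.
pH = -log(8.96e-7) = 6.05.

6.05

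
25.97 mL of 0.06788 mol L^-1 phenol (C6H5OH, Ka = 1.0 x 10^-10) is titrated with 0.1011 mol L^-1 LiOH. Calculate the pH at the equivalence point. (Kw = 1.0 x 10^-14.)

n(C6H5OH) = 0.06788 x 0.02597 = 0.001763 mol; V(LiOH) at equivalence = 0.001763/0.1011 = 0.01744 L.
At equivalence all the acid is converted to C6H5O-; total volume = 0.02597 + 0.01744 = 0.04341 L, so [C6H5O-] = 0.001763/0.04341 = 0.04061 M.
Kb = Kw/Ka = 1.0e-14 / 1.0 x 10^-10 = 0.000100.
[OH^-] = sqrt(Kb x [C6H5O-]) = sqrt(0.000100 x 0.04061) = 0.00202 M.
pOH = 2.70, so pH = 14.00 - 2.70 = 11.30.

11.30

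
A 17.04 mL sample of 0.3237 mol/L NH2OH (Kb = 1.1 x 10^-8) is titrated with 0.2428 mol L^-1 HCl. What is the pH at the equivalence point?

n(NH2OH) = 0.3237 x 0.01704 = 0.005516 mol; V(HCl) at equivalence = 0.005516/0.2428 = 0.02272 L.
At equivalence the base is fully converted to NH3OH+; total volume = 0.03976 L, so [NH3OH+] = 0.005516/0.03976 = 0.1387 M.
Ka(NH3OH+) = Kw/Kb = 1.0e-14 / 1.1 x 10^-8 = 9.09e-7.
[H^+] = sqrt(Ka x [NH3OH+]) = sqrt(9.09e-7 x 0.1387) = 0.000355 M.
pH = -log(0.000355) = 3.45.

3.45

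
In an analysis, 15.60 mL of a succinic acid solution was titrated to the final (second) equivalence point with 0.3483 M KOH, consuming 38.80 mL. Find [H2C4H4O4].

n(KOH) = 0.3483 x 0.03880 = 0.01351 mol.
At the final (second) equivalence point, 2 mol OH^- react per mol H2C4H4O4, so n(H2C4H4O4) = 0.01351 / 2 = 0.006757 mol.
[H2C4H4O4] = 0.006757 / 0.01560 L = 0.433 M.

0.433 M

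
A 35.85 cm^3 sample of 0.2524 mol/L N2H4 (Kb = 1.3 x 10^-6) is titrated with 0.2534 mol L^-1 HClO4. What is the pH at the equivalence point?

n(N2H4) = 0.2524 x 0.03585 = 0.009049 mol; V(HClO4) at equivalence = 0.009049/0.2534 = 0.03571 L.
At equivalence the base is fully converted to N2H5+; total volume = 0.07156 L, so [N2H5+] = 0.009049/0.07156 = 0.1264 M.
Ka(N2H5+) = Kw/Kb = 1.0e-14 / 1.3 x 10^-6 = 7.69e-9.
[H^+] = sqrt(Ka x [N2H5+]) = sqrt(7.69e-9 x 0.1264) = 3.12e-5 M.
pH = -log(3.12e-5) = 4.51.

4.51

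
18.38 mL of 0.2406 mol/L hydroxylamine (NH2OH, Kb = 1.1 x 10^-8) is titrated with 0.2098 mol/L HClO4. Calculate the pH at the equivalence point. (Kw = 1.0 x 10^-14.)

3.50

n(NH2OH) = 0.2406 x 0.01838 = 0.004422 mol; V(HClO4) at equivalence = 0.004422/0.2098 = 0.02108 L.
At equivalence the base is fully converted to NH3OH+; total volume = 0.03946 L, so [NH3OH+] = 0.004422/0.03946 = 0.1121 M.
Ka(NH3OH+) = Kw/Kb = 1.0e-14 / 1.1 x 10^-8 = 9.09e-7.
[H^+] = sqrt(Ka x [NH3OH+]) = sqrt(9.09e-7 x 0.1121) = 0.000319 M.
pH = -log(0.000319) = 3.50.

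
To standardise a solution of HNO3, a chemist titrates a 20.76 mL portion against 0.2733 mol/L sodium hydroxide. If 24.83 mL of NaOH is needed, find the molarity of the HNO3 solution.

0.327 M

n(NaOH) delivered = 0.2733 x 0.02483 = 0.006786 mol.
For a 1:1 reaction, n(HNO3) = 0.006786 mol.
[HNO3] = 0.006786 mol / 0.02076 L = 0.327 M.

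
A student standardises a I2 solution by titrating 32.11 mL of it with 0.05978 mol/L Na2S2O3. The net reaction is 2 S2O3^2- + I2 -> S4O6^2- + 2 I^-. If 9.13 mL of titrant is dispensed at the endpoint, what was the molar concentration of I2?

n(Na2S2O3) = 0.05978 x 0.009130 = 0.0005458 mol.
From the balanced equation, 2 mol Na2S2O3 reacts with 1 mol I2, so n(I2) = 0.0005458 x 1/2 = 0.0002729 mol.
[I2] = 0.0002729 / 0.03211 L = 0.00850 M.

0.00850 M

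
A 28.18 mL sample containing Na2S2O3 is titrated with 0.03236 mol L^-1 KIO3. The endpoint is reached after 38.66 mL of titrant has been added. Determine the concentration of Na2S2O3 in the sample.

0.266 M

n(KIO3) = 0.03236 x 0.03866 = 0.001251 mol.
From the balanced equation, 1 mol KIO3 reacts with 6 mol Na2S2O3, so n(Na2S2O3) = 0.001251 x 6/1 = 0.007506 mol.
[Na2S2O3] = 0.007506 / 0.02818 L = 0.266 M.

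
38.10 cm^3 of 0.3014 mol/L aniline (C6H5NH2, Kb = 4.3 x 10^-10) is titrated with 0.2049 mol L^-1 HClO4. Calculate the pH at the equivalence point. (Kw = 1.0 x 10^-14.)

2.77

n(C6H5NH2) = 0.3014 x 0.03810 = 0.01148 mol; V(HClO4) at equivalence = 0.01148/0.2049 = 0.05604 L.
At equivalence the base is fully converted to C6H5NH3+; total volume = 0.09414 L, so [C6H5NH3+] = 0.01148/0.09414 = 0.1220 M.
Ka(C6H5NH3+) = Kw/Kb = 1.0e-14 / 4.3 x 10^-10 = 2.33e-5.
[H^+] = sqrt(Ka x [C6H5NH3+]) = sqrt(2.33e-5 x 0.1220) = 0.00168 M.
pH = -log(0.00168) = 2.77.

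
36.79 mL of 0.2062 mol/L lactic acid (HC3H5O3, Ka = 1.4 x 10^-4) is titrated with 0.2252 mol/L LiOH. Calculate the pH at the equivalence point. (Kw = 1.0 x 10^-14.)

8.44

n(HC3H5O3) = 0.2062 x 0.03679 = 0.007586 mol; V(LiOH) at equivalence = 0.007586/0.2252 = 0.03369 L.
At equivalence all the acid is converted to C3H5O3-; total volume = 0.03679 + 0.03369 = 0.07048 L, so [C3H5O3-] = 0.007586/0.07048 = 0.1076 M.
Kb = Kw/Ka = 1.0e-14 / 1.4 x 10^-4 = 7.14e-11.
[OH^-] = sqrt(Kb x [C3H5O3-]) = sqrt(7.14e-11 x 0.1076) = 2.77e-6 M.
pOH = 5.56, so pH = 14.00 - 5.56 = 8.44.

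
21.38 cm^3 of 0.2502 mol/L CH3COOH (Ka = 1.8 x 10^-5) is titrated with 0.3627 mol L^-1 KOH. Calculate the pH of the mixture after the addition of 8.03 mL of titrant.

Initial n(CH3COOH) = 0.2502 x 0.02138 = 0.005349 mol.
n(KOH) added = 0.3627 x 0.008030 = 0.002912 mol, converting that many moles of CH3COOH to CH3COO-.
Remaining n(CH3COOH) = 0.002437 mol; n(CH3COO-) = 0.002912 mol.
By Henderson-Hasselbalch, pH = pKa + log([A^-]/[HA]) = 4.74 + log(0.002912/0.002437) = 4.74 + (+0.08) = 4.82.

4.82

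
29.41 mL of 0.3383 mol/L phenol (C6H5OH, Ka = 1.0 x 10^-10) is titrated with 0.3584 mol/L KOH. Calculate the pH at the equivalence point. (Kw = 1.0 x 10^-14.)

11.62

n(C6H5OH) = 0.3383 x 0.02941 = 0.009949 mol; V(KOH) at equivalence = 0.009949/0.3584 = 0.02776 L.
At equivalence all the acid is converted to C6H5O-; total volume = 0.02941 + 0.02776 = 0.05717 L, so [C6H5O-] = 0.009949/0.05717 = 0.1740 M.
Kb = Kw/Ka = 1.0e-14 / 1.0 x 10^-10 = 0.000100.
[OH^-] = sqrt(Kb x [C6H5O-]) = sqrt(0.000100 x 0.1740) = 0.00417 M.
pOH = 2.38, so pH = 14.00 - 2.38 = 11.62.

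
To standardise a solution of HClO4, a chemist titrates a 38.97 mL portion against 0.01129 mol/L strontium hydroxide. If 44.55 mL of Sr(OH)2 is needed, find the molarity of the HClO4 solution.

n(Sr(OH)2) delivered = 0.01129 x 0.04455 = 0.0005030 mol.
The reaction is 2 HClO4 + 1 Sr(OH)2, so n(HClO4) = 0.0005030 x 2/1 = 0.001006 mol.
[HClO4] = 0.001006 mol / 0.03897 L = 0.0258 M.

0.0258 M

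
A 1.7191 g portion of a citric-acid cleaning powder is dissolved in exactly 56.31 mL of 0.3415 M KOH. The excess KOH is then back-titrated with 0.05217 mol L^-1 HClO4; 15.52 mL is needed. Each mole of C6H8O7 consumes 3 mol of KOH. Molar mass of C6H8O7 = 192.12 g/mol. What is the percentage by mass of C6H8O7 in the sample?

Total n(KOH) added = 0.3415 x 0.05631 = 0.01923 mol.
n(HClO4) used = 0.05217 x 0.01552 = 0.0008097 mol, which equals the excess n(KOH).
So n(KOH) consumed by the sample = 0.01923 - 0.0008097 = 0.01842 mol.
n(C6H8O7) = 0.01842 / 3 = 0.006140 mol.
mass C6H8O7 = 0.006140 x 192.12 = 1.180 g, so %C6H8O7 = 1.180/1.7191 x 100 = 68.6%.

68.6%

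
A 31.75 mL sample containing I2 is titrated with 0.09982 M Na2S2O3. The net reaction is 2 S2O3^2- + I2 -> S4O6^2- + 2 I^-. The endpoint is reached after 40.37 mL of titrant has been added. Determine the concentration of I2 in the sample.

0.0635 M

n(Na2S2O3) = 0.09982 x 0.04037 = 0.004030 mol.
From the balanced equation, 2 mol Na2S2O3 reacts with 1 mol I2, so n(I2) = 0.004030 x 1/2 = 0.002015 mol.
[I2] = 0.002015 / 0.03175 L = 0.0635 M.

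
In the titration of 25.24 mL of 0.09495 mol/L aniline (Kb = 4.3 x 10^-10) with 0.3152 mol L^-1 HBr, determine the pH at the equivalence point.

2.89

n(C6H5NH2) = 0.09495 x 0.02524 = 0.002397 mol; V(HBr) at equivalence = 0.002397/0.3152 = 0.007603 L.
At equivalence the base is fully converted to C6H5NH3+; total volume = 0.03284 L, so [C6H5NH3+] = 0.002397/0.03284 = 0.07297 M.
Ka(C6H5NH3+) = Kw/Kb = 1.0e-14 / 4.3 x 10^-10 = 2.33e-5.
[H^+] = sqrt(Ka x [C6H5NH3+]) = sqrt(2.33e-5 x 0.07297) = 0.00130 M.
pH = -log(0.00130) = 2.89.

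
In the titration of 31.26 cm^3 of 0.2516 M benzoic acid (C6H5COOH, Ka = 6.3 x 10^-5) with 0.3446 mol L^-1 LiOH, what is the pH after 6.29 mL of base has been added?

3.78

Initial n(C6H5COOH) = 0.2516 x 0.03126 = 0.007865 mol.
n(LiOH) added = 0.3446 x 0.006290 = 0.002168 mol, converting that many moles of C6H5COOH to C6H5COO-.
Remaining n(C6H5COOH) = 0.005697 mol; n(C6H5COO-) = 0.002168 mol.
By Henderson-Hasselbalch, pH = pKa + log([A^-]/[HA]) = 4.20 + log(0.002168/0.005697) = 4.20 + (-0.42) = 3.78.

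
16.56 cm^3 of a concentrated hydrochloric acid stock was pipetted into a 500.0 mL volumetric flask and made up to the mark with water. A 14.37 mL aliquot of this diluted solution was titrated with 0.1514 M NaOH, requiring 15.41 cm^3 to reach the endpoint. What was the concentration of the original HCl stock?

n(NaOH) = 0.1514 x 0.01541 = 0.002333 mol.
n(HCl) in the aliquot = 0.002333 mol.
[diluted HCl] = 0.002333 / 0.01437 = 0.1624 M.
Dilution factor = 500.0/16.56 = 30.19, so [stock] = 0.1624 x 30.19 = 4.90 M.

4.90 M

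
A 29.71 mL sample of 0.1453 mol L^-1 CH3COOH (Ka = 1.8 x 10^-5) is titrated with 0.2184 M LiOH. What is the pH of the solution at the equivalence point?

n(CH3COOH) = 0.1453 x 0.02971 = 0.004317 mol; V(LiOH) at equivalence = 0.004317/0.2184 = 0.01977 L.
At equivalence all the acid is converted to CH3COO-; total volume = 0.02971 + 0.01977 = 0.04948 L, so [CH3COO-] = 0.004317/0.04948 = 0.08725 M.
Kb = Kw/Ka = 1.0e-14 / 1.8 x 10^-5 = 5.56e-10.
[OH^-] = sqrt(Kb x [CH3COO-]) = sqrt(5.56e-10 x 0.08725) = 6.96e-6 M.
pOH = 5.16, so pH = 14.00 - 5.16 = 8.84.

8.84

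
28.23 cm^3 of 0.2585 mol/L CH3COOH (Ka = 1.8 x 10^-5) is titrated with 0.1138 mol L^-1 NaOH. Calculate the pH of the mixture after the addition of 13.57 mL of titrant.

Initial n(CH3COOH) = 0.2585 x 0.02823 = 0.007297 mol.
n(NaOH) added = 0.1138 x 0.01357 = 0.001544 mol, converting that many moles of CH3COOH to CH3COO-.
Remaining n(CH3COOH) = 0.005753 mol; n(CH3COO-) = 0.001544 mol.
By Henderson-Hasselbalch, pH = pKa + log([A^-]/[HA]) = 4.74 + log(0.001544/0.005753) = 4.74 + (-0.57) = 4.17.

4.17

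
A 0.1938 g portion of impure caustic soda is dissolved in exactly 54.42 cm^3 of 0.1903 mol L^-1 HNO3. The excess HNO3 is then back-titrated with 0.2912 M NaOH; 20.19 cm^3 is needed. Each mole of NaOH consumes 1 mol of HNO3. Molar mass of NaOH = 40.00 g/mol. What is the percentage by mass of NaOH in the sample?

92.4%

Total n(HNO3) added = 0.1903 x 0.05442 = 0.01036 mol.
n(NaOH) used = 0.2912 x 0.02019 = 0.005879 mol, which equals the excess n(HNO3).
So n(HNO3) consumed by the sample = 0.01036 - 0.005879 = 0.004477 mol.
n(NaOH) = 0.004477 / 1 = 0.004477 mol.
mass NaOH = 0.004477 x 40.00 = 0.1791 g, so %NaOH = 0.1791/0.1938 x 100 = 92.4%.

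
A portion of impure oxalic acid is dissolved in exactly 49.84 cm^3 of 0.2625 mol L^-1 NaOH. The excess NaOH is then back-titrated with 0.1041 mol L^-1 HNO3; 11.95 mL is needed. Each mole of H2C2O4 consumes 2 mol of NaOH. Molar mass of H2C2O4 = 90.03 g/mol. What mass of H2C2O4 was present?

Total n(NaOH) added = 0.2625 x 0.04984 = 0.01308 mol.
n(HNO3) used = 0.1041 x 0.01195 = 0.001244 mol, which equals the excess n(NaOH).
So n(NaOH) consumed by the sample = 0.01308 - 0.001244 = 0.01184 mol.
n(H2C2O4) = 0.01184 / 2 = 0.005920 mol.
mass = 0.005920 mol x 90.03 g/mol = 0.533 g.

0.533 g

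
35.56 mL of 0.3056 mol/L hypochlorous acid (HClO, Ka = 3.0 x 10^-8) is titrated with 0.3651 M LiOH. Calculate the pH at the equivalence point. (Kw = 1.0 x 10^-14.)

10.37

n(HClO) = 0.3056 x 0.03556 = 0.01087 mol; V(LiOH) at equivalence = 0.01087/0.3651 = 0.02976 L.
At equivalence all the acid is converted to ClO-; total volume = 0.03556 + 0.02976 = 0.06532 L, so [ClO-] = 0.01087/0.06532 = 0.1664 M.
Kb = Kw/Ka = 1.0e-14 / 3.0 x 10^-8 = 3.33e-7.
[OH^-] = sqrt(Kb x [ClO-]) = sqrt(3.33e-7 x 0.1664) = 0.000235 M.
pOH = 3.63, so pH = 14.00 - 3.63 = 10.37.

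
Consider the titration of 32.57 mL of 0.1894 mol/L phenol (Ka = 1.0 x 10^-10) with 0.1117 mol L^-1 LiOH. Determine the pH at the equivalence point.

n(C6H5OH) = 0.1894 x 0.03257 = 0.006169 mol; V(LiOH) at equivalence = 0.006169/0.1117 = 0.05523 L.
At equivalence all the acid is converted to C6H5O-; total volume = 0.03257 + 0.05523 = 0.08780 L, so [C6H5O-] = 0.006169/0.08780 = 0.07026 M.
Kb = Kw/Ka = 1.0e-14 / 1.0 x 10^-10 = 0.000100.
[OH^-] = sqrt(Kb x [C6H5O-]) = sqrt(0.000100 x 0.07026) = 0.00265 M.
pOH = 2.58, so pH = 14.00 - 2.58 = 11.42.

11.42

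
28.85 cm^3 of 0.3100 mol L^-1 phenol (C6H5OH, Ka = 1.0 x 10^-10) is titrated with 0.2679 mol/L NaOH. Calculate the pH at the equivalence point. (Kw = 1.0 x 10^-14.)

11.58

n(C6H5OH) = 0.3100 x 0.02885 = 0.008944 mol; V(NaOH) at equivalence = 0.008944/0.2679 = 0.03338 L.
At equivalence all the acid is converted to C6H5O-; total volume = 0.02885 + 0.03338 = 0.06223 L, so [C6H5O-] = 0.008944/0.06223 = 0.1437 M.
Kb = Kw/Ka = 1.0e-14 / 1.0 x 10^-10 = 0.000100.
[OH^-] = sqrt(Kb x [C6H5O-]) = sqrt(0.000100 x 0.1437) = 0.00379 M.
pOH = 2.42, so pH = 14.00 - 2.42 = 11.58.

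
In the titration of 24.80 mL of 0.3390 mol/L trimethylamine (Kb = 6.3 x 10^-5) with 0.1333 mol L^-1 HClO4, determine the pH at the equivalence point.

n((CH3)3N) = 0.3390 x 0.02480 = 0.008407 mol; V(HClO4) at equivalence = 0.008407/0.1333 = 0.06307 L.
At equivalence the base is fully converted to (CH3)3NH+; total volume = 0.08787 L, so [(CH3)3NH+] = 0.008407/0.08787 = 0.09568 M.
Ka((CH3)3NH+) = Kw/Kb = 1.0e-14 / 6.3 x 10^-5 = 1.59e-10.
[H^+] = sqrt(Ka x [(CH3)3NH+]) = sqrt(1.59e-10 x 0.09568) = 3.90e-6 M.
pH = -log(3.90e-6) = 5.41.

5.41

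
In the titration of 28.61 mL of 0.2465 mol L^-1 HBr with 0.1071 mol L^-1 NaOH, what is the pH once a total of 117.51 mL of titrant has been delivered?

12.58

n(acid) = 0.2465 x 0.02861 = 0.007052 mol; n(NaOH) added = 0.1071 x 0.1175 = 0.01259 mol.
Base is in excess by 0.01259 - 0.007052 = 0.005533 mol in a total volume of 0.1461 L.
[OH^-] = 0.005533/0.1461 = 0.03787 M, so pOH = 1.42 and pH = 14.00 - 1.42 = 12.58.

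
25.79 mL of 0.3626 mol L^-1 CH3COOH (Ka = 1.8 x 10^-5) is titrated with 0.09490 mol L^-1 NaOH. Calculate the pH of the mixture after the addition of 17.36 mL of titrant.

Initial n(CH3COOH) = 0.3626 x 0.02579 = 0.009351 mol.
n(NaOH) added = 0.09490 x 0.01736 = 0.001647 mol, converting that many moles of CH3COOH to CH3COO-.
Remaining n(CH3COOH) = 0.007704 mol; n(CH3COO-) = 0.001647 mol.
By Henderson-Hasselbalch, pH = pKa + log([A^-]/[HA]) = 4.74 + log(0.001647/0.007704) = 4.74 + (-0.67) = 4.07.

4.07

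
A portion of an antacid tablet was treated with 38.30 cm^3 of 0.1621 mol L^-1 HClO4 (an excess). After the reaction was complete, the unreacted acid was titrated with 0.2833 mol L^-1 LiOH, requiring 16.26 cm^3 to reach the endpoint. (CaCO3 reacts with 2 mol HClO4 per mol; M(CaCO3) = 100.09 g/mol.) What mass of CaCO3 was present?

Total n(HClO4) added = 0.1621 x 0.03830 = 0.006208 mol.
n(LiOH) used = 0.2833 x 0.01626 = 0.004606 mol, which equals the excess n(HClO4).
So n(HClO4) consumed by the sample = 0.006208 - 0.004606 = 0.001602 mol.
n(CaCO3) = 0.001602 / 2 = 0.0008010 mol.
mass = 0.0008010 mol x 100.09 g/mol = 0.0802 g.

0.0802 g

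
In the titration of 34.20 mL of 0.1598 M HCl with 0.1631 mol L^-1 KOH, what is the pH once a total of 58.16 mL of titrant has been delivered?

n(acid) = 0.1598 x 0.03420 = 0.005465 mol; n(KOH) added = 0.1631 x 0.05816 = 0.009486 mol.
Base is in excess by 0.009486 - 0.005465 = 0.004021 mol in a total volume of 0.09236 L.
[OH^-] = 0.004021/0.09236 = 0.04353 M, so pOH = 1.36 and pH = 14.00 - 1.36 = 12.64.

12.64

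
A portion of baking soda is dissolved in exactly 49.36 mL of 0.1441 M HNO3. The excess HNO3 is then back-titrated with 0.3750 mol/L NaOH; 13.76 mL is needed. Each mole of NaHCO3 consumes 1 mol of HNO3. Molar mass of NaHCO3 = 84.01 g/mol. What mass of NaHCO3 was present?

0.164 g

Total n(HNO3) added = 0.1441 x 0.04936 = 0.007113 mol.
n(NaOH) used = 0.3750 x 0.01376 = 0.005160 mol, which equals the excess n(HNO3).
So n(HNO3) consumed by the sample = 0.007113 - 0.005160 = 0.001953 mol.
n(NaHCO3) = 0.001953 / 1 = 0.001953 mol.
mass = 0.001953 mol x 84.01 g/mol = 0.164 g.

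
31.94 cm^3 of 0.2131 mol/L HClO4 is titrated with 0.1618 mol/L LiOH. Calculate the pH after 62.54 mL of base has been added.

n(acid) = 0.2131 x 0.03194 = 0.006806 mol; n(LiOH) added = 0.1618 x 0.06254 = 0.01012 mol.
Base is in excess by 0.01012 - 0.006806 = 0.003313 mol in a total volume of 0.09448 L.
[OH^-] = 0.003313/0.09448 = 0.03506 M, so pOH = 1.46 and pH = 14.00 - 1.46 = 12.54.

12.54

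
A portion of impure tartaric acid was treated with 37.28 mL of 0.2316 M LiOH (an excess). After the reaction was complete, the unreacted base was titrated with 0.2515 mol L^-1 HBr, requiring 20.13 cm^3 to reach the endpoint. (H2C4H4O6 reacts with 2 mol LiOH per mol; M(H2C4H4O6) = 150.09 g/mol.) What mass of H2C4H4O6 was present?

0.268 g

Total n(LiOH) added = 0.2316 x 0.03728 = 0.008634 mol.
n(HBr) used = 0.2515 x 0.02013 = 0.005063 mol, which equals the excess n(LiOH).
So n(LiOH) consumed by the sample = 0.008634 - 0.005063 = 0.003571 mol.
n(H2C4H4O6) = 0.003571 / 2 = 0.001786 mol.
mass = 0.001786 mol x 150.09 g/mol = 0.268 g.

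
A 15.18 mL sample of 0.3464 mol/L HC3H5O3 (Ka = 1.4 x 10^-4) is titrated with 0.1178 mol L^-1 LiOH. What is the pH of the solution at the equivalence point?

8.40

n(HC3H5O3) = 0.3464 x 0.01518 = 0.005258 mol; V(LiOH) at equivalence = 0.005258/0.1178 = 0.04464 L.
At equivalence all the acid is converted to C3H5O3-; total volume = 0.01518 + 0.04464 = 0.05982 L, so [C3H5O3-] = 0.005258/0.05982 = 0.08791 M.
Kb = Kw/Ka = 1.0e-14 / 1.4 x 10^-4 = 7.14e-11.
[OH^-] = sqrt(Kb x [C3H5O3-]) = sqrt(7.14e-11 x 0.08791) = 2.51e-6 M.
pOH = 5.60, so pH = 14.00 - 5.60 = 8.40.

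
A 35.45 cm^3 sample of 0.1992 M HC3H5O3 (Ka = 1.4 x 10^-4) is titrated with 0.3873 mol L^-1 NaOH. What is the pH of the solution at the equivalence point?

8.49

n(HC3H5O3) = 0.1992 x 0.03545 = 0.007062 mol; V(NaOH) at equivalence = 0.007062/0.3873 = 0.01823 L.
At equivalence all the acid is converted to C3H5O3-; total volume = 0.03545 + 0.01823 = 0.05368 L, so [C3H5O3-] = 0.007062/0.05368 = 0.1315 M.
Kb = Kw/Ka = 1.0e-14 / 1.4 x 10^-4 = 7.14e-11.
[OH^-] = sqrt(Kb x [C3H5O3-]) = sqrt(7.14e-11 x 0.1315) = 3.07e-6 M.
pOH = 5.51, so pH = 14.00 - 5.51 = 8.49.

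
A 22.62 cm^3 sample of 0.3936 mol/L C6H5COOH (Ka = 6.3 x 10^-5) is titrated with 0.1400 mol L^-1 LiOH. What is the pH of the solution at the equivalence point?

n(C6H5COOH) = 0.3936 x 0.02262 = 0.008903 mol; V(LiOH) at equivalence = 0.008903/0.1400 = 0.06359 L.
At equivalence all the acid is converted to C6H5COO-; total volume = 0.02262 + 0.06359 = 0.08621 L, so [C6H5COO-] = 0.008903/0.08621 = 0.1033 M.
Kb = Kw/Ka = 1.0e-14 / 6.3 x 10^-5 = 1.59e-10.
[OH^-] = sqrt(Kb x [C6H5COO-]) = sqrt(1.59e-10 x 0.1033) = 4.05e-6 M.
pOH = 5.39, so pH = 14.00 - 5.39 = 8.61.

8.61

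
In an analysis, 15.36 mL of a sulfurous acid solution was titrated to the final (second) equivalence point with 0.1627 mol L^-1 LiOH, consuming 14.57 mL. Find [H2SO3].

n(LiOH) = 0.1627 x 0.01457 = 0.002371 mol.
At the final (second) equivalence point, 2 mol OH^- react per mol H2SO3, so n(H2SO3) = 0.002371 / 2 = 0.001185 mol.
[H2SO3] = 0.001185 / 0.01536 L = 0.0772 M.

0.0772 M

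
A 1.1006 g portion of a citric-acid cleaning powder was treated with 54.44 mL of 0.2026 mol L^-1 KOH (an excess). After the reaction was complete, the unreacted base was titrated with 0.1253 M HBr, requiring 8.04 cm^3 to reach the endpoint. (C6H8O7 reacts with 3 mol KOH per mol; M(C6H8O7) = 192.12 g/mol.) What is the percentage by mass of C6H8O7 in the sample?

Total n(KOH) added = 0.2026 x 0.05444 = 0.01103 mol.
n(HBr) used = 0.1253 x 0.008040 = 0.001007 mol, which equals the excess n(KOH).
So n(KOH) consumed by the sample = 0.01103 - 0.001007 = 0.01002 mol.
n(C6H8O7) = 0.01002 / 3 = 0.003341 mol.
mass C6H8O7 = 0.003341 x 192.12 = 0.6418 g, so %C6H8O7 = 0.6418/1.1006 x 100 = 58.3%.

58.3%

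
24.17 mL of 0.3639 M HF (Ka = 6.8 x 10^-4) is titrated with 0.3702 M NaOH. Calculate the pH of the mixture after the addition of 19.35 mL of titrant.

3.81

Initial n(HF) = 0.3639 x 0.02417 = 0.008795 mol.
n(NaOH) added = 0.3702 x 0.01935 = 0.007163 mol, converting that many moles of HF to F-.
Remaining n(HF) = 0.001632 mol; n(F-) = 0.007163 mol.
By Henderson-Hasselbalch, pH = pKa + log([A^-]/[HA]) = 3.17 + log(0.007163/0.001632) = 3.17 + (+0.64) = 3.81.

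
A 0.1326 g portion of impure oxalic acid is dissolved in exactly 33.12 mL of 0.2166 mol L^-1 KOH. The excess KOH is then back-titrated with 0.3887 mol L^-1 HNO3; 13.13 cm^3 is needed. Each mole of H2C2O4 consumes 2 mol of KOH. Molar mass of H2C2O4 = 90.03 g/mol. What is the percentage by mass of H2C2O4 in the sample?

Total n(KOH) added = 0.2166 x 0.03312 = 0.007174 mol.
n(HNO3) used = 0.3887 x 0.01313 = 0.005104 mol, which equals the excess n(KOH).
So n(KOH) consumed by the sample = 0.007174 - 0.005104 = 0.002070 mol.
n(H2C2O4) = 0.002070 / 2 = 0.001035 mol.
mass H2C2O4 = 0.001035 x 90.03 = 0.09319 g, so %H2C2O4 = 0.09319/0.1326 x 100 = 70.3%.

70.3%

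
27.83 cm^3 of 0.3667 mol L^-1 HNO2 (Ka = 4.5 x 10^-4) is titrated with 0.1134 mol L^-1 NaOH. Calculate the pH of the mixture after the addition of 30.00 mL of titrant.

Initial n(HNO2) = 0.3667 x 0.02783 = 0.01021 mol.
n(NaOH) added = 0.1134 x 0.03000 = 0.003402 mol, converting that many moles of HNO2 to NO2-.
Remaining n(HNO2) = 0.006803 mol; n(NO2-) = 0.003402 mol.
By Henderson-Hasselbalch, pH = pKa + log([A^-]/[HA]) = 3.35 + log(0.003402/0.006803) = 3.35 + (-0.30) = 3.05.

3.05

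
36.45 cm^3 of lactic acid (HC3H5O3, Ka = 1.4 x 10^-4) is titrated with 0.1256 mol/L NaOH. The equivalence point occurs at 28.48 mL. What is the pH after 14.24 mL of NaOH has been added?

3.85

14.24 mL is exactly half the equivalence volume (28.48/2), i.e. the half-equivalence point.
There, n(HA) = n(A^-), so pH = pKa = -log(1.4 x 10^-4) = 3.85.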